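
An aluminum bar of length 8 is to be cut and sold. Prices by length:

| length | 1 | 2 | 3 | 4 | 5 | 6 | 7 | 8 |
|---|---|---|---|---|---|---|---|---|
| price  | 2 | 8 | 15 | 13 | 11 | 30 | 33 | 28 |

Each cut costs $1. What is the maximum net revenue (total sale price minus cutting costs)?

37

Consider every possible first cut. net[k] is the best of p[i]+net[k−i] over all sellable i≤k, charging 1 whenever i<k.
net[1] = 2
net[2] = max(2+2-1, 8+0) = 8
net[3] = max(2+8-1, 8+2-1, 15+0) = 15
net[4] = max(2+15-1, 8+8-1, 15+2-1, 13+0) = 16
net[5] = max(2+16-1, 8+15-1, 15+8-1, 13+2-1, 11+0) = 22
net[6] = max(2+22-1, 8+16-1, 15+15-1, 13+8-1, 11+2-1, 30+0) = 30
net[7] = max(2+30-1, 8+22-1, 15+16-1, …, 30+2-1, 33+0) = 33
net[8] = max(2+33-1, 8+30-1, 15+22-1, …, 33+2-1, 28+0) = 37
One optimal plan: pieces 6 + 2 (1 cut) → $38 − $1 = $37.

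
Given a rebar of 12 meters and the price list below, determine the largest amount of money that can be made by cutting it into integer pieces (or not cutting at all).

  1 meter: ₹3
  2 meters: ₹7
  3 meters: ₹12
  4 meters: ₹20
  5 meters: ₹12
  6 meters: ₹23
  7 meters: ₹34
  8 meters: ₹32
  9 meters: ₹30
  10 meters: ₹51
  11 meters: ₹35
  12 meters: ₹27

Build v[k] bottom-up: v[k] = max over allowed piece i of (p[i] + v[k−i]).
v[1] = 3
v[2] = 7
v[3] = 12
v[4] = 20
v[5] = 23  (first piece 1, then v[4]=20)
v[6] = 27  (first piece 2, then v[4]=20)
v[7] = 34
v[8] = 40  (first piece 4, then v[4]=20)
v[9] = 43  (first piece 1, then v[8]=40)
v[10] = 51
v[11] = 54  (first piece 1, then v[10]=51)
v[12] = 60  (first piece 4, then v[8]=40)
One optimal cutting: 4 + 4 + 4 → ₹20 + ₹20 + ₹20 = ₹60.

60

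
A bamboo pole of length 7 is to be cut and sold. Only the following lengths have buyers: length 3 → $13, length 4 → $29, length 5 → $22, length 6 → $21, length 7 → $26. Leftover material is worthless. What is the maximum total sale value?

Let f[k] be the best obtainable value from length k. For each k, try every first piece i and keep the best of price[i] + f[k−i].
f[1] = 0
f[2] = 0
f[3] = 13
f[4] = max(13+0, 29+0) = 29
f[5] = max(13+0, 29+0, 22+0) = 29
f[6] = max(13+13, 29+0, 22+0, 21+0) = 29
f[7] = max(13+29, 29+13, 22+0, 21+0, 26+0) = 42
One optimal cutting: 4 + 3 → $42.

42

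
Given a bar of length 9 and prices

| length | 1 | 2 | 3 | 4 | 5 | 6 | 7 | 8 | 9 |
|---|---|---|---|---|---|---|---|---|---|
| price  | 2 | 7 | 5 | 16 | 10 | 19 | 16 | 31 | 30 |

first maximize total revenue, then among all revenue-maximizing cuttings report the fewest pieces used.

3

Let r[k] be the best obtainable value from length k. For each k, try every first piece i and keep the best of price[i] + r[k−i].
r[1] = 2
r[2] = 7
r[3] = 9  (first piece 1, then r[2]=7)
r[4] = 16
r[5] = 18  (first piece 1, then r[4]=16)
r[6] = 23  (first piece 2, then r[4]=16)
r[7] = 25  (first piece 1, then r[6]=23)
r[8] = 32  (first piece 4, then r[4]=16)
r[9] = 34  (first piece 1, then r[8]=32)
Maximum revenue is 34.
Now minimize piece count subject to staying optimal: for each k, pieces[k] = 1 + min over i with p[i]+r[k−i]=r[k] of pieces[k−i].
pieces[6] = 2
pieces[7] = 3
pieces[8] = 2
pieces[9] = 3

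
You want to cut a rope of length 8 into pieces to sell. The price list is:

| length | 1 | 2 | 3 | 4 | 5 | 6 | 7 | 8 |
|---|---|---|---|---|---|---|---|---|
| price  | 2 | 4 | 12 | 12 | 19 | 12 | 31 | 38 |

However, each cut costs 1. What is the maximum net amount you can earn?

Build net[k] bottom-up: net[k] = max over allowed piece i of (p[i] + net[k−i]) − 1 per cut.
net[1] = 2
net[2] = max(2+2-1, 4+0) = 4
net[3] = max(2+4-1, 4+2-1, 12+0) = 12
net[4] = max(2+12-1, 4+4-1, 12+2-1, 12+0) = 13
net[5] = max(2+13-1, 4+12-1, 12+4-1, 12+2-1, 19+0) = 19
net[6] = max(2+19-1, 4+13-1, 12+12-1, 12+4-1, 19+2-1, 12+0) = 23
net[7] = max(2+23-1, 4+19-1, 12+13-1, …, 12+2-1, 31+0) = 31
net[8] = max(2+31-1, 4+23-1, 12+19-1, …, 31+2-1, 38+0) = 38
Best is to make no cuts and sell whole for 38.

38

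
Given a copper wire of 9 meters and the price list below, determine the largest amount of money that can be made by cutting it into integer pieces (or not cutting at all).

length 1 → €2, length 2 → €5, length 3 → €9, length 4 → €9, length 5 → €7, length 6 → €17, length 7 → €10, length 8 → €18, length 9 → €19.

Build v[k] bottom-up: v[k] = max over allowed piece i of (p[i] + v[k−i]).
v[1] = 2
v[2] = 5
v[3] = 9
v[4] = 11  (first piece 1, then v[3]=9)
v[5] = 14  (first piece 2, then v[3]=9)
v[6] = 18  (first piece 3, then v[3]=9)
v[7] = 20  (first piece 1, then v[6]=18)
v[8] = 23  (first piece 2, then v[6]=18)
v[9] = 27  (first piece 3, then v[6]=18)
One optimal cutting: 3 + 3 + 3 → €9 + €9 + €9 = €27.

27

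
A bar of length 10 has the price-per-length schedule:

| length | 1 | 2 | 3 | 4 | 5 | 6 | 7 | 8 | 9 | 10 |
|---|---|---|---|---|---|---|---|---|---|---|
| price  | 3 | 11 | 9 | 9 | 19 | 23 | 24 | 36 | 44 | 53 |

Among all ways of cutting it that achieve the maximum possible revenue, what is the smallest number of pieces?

5

Let r[k] be the best obtainable value from length k. For each k, try every first piece i and keep the best of price[i] + r[k−i].
r[1] = 3
r[2] = 11
r[3] = 14  (first piece 1, then r[2]=11)
r[4] = 22  (first piece 2, then r[2]=11)
r[5] = 25  (first piece 1, then r[4]=22)
r[6] = 33  (first piece 2, then r[4]=22)
r[7] = 36  (first piece 1, then r[6]=33)
r[8] = 44  (first piece 2, then r[6]=33)
r[9] = 47  (first piece 1, then r[8]=44)
r[10] = 55  (first piece 2, then r[8]=44)
Maximum revenue is €55.
Now minimize piece count subject to staying optimal: for each k, pieces[k] = 1 + min over i with p[i]+r[k−i]=r[k] of pieces[k−i].
pieces[7] = 4
pieces[8] = 4
pieces[9] = 5
pieces[10] = 5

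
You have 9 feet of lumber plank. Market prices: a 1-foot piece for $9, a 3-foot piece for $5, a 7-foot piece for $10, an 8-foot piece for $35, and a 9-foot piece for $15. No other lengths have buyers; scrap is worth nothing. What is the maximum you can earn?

Consider every possible first cut. f[k] is the best of p[i]+f[k−i] over all sellable i≤k.
f[1] = 9
f[2] = 18  (first piece 1, then f[1]=9)
f[3] = 27  (first piece 1, then f[2]=18)
f[4] = 36  (first piece 1, then f[3]=27)
f[5] = 45  (first piece 1, then f[4]=36)
f[6] = 54  (first piece 1, then f[5]=45)
f[7] = 63  (first piece 1, then f[6]=54)
f[8] = 72  (first piece 1, then f[7]=63)
f[9] = 81  (first piece 1, then f[8]=72)
One optimal cutting: 1 + 1 + 1 + 1 + 1 + 1 + 1 + 1 + 1 → $81.

81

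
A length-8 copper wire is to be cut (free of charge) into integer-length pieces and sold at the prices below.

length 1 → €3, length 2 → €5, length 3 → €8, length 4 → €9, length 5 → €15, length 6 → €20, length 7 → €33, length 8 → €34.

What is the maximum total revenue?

Build r[k] bottom-up: r[k] = max over allowed piece i of (p[i] + r[k−i]).
r[1] = 3
r[2] = max(3+3, 5+0) = 6
r[3] = max(3+6, 5+3, 8+0) = 9
r[4] = max(3+9, 5+6, 8+3, 9+0) = 12
r[5] = max(3+12, 5+9, 8+6, 9+3, 15+0) = 15
r[6] = max(3+15, 5+12, 8+9, 9+6, 15+3, 20+0) = 20
r[7] = max(3+20, 5+15, 8+12, …, 20+3, 33+0) = 33
r[8] = max(3+33, 5+20, 8+15, …, 33+3, 34+0) = 36
One optimal cutting: 7 + 1 → €33 + €3 = €36.

36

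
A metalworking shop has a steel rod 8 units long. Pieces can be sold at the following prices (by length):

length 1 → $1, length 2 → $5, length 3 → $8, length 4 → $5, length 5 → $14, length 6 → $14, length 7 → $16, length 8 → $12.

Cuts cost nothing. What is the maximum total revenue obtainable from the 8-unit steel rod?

22

Let r[k] be the best obtainable value from length k. For each k, try every first piece i and keep the best of price[i] + r[k−i].
r[1] = 1
r[2] = 5
r[3] = 8
r[4] = 10  (first piece 2, then r[2]=5)
r[5] = 14
r[6] = 16  (first piece 3, then r[3]=8)
r[7] = 19  (first piece 2, then r[5]=14)
r[8] = 22  (first piece 3, then r[5]=14)
One optimal cutting: 5 + 3 → $14 + $8 = $22.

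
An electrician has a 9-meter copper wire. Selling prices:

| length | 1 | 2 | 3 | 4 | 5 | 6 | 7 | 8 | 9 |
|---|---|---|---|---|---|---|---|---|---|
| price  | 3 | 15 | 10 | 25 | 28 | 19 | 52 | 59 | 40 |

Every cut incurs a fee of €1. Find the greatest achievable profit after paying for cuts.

Consider every possible first cut. net[k] is the best of p[i]+net[k−i] over all sellable i≤k, charging 1 whenever i<k.
net[1] = 3
net[2] = max(3+3-1, 15+0) = 15
net[3] = max(3+15-1, 15+3-1, 10+0) = 17
net[4] = max(3+17-1, 15+15-1, 10+3-1, 25+0) = 29
net[5] = max(3+29-1, 15+17-1, 10+15-1, 25+3-1, 28+0) = 31
net[6] = max(3+31-1, 15+29-1, 10+17-1, 25+15-1, 28+3-1, 19+0) = 43
net[7] = max(3+43-1, 15+31-1, 10+29-1, …, 19+3-1, 52+0) = 52
net[8] = max(3+52-1, 15+43-1, 10+31-1, …, 52+3-1, 59+0) = 59
net[9] = max(3+59-1, 15+52-1, 10+43-1, …, 59+3-1, 40+0) = 66
One optimal plan: pieces 7 + 2 (1 cut) → €67 − €1 = €66.

66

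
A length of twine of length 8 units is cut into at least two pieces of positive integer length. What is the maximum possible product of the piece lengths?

18

Fill m[k] for k=2..8: at each k try every first piece i and multiply by the better of (k−i) uncut or m[k−i].
m[2] = 1×max(1,0) = 1×1 = 1
m[3] = max(1×2, 2×1) = 2
m[4] = max(1×3, 2×2, 3×1) = 4
m[5] = max(1×4, 2×3, 3×2, 4×1) = 6
m[6] = max(1×6, 2×4, 3×3, 4×2, 5×1) = 9
m[7] = max(1×9, 2×6, 3×4, 4×3, 5×2, 6×1) = 12
m[8] = max(1×12, 2×9, 3×6, …, 6×2, 7×1) = 18
One optimal split: 3 + 3 + 2; product 3×3×2 = 18.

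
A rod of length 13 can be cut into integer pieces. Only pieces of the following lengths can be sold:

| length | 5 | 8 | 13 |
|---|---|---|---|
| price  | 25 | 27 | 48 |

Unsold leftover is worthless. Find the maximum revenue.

Consider every possible first cut. r[k] is the best of p[i]+r[k−i] over all sellable i≤k.
r[1] = 0
r[2] = 0
r[3] = 0
r[4] = 0
r[5] = 25
r[6] = 25
r[7] = 25
r[8] = max(25+0, 27+0) = 27
r[9] = max(25+0, 27+0) = 27
r[10] = max(25+25, 27+0) = 50
r[11] = max(25+25, 27+0) = 50
r[12] = max(25+25, 27+0) = 50
r[13] = max(25+27, 27+25, 48+0) = 52
One optimal cutting: 8 + 5 → €52.

52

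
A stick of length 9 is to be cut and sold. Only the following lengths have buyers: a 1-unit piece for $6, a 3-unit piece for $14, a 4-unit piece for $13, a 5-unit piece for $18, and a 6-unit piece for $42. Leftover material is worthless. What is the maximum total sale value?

Build r[k] bottom-up: r[k] = max over allowed piece i of (p[i] + r[k−i]).
r[1] = 6
r[2] = 12  (first piece 1, then r[1]=6)
r[3] = max(6+12, 14+0) = 18
r[4] = max(6+18, 14+6, 13+0) = 24
r[5] = max(6+24, 14+12, 13+6, 18+0) = 30
r[6] = max(6+30, 14+18, 13+12, 18+6, 42+0) = 42
r[7] = max(6+42, 14+24, 13+18, 18+12, 42+6) = 48
r[8] = max(6+48, 14+30, 13+24, 18+18, 42+12) = 54
r[9] = max(6+54, 14+42, 13+30, 18+24, 42+18) = 60
One optimal cutting: 6 + 1 + 1 + 1 → $60.

60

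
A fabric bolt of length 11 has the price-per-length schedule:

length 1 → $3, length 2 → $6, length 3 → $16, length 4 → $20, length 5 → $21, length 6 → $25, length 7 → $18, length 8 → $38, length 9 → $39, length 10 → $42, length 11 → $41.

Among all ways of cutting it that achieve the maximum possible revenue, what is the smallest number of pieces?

3

Let r[k] be the best obtainable value from length k. For each k, try every first piece i and keep the best of price[i] + r[k−i].
r[1] = 3
r[2] = 6  (first piece 1, then r[1]=3)
r[3] = 16
r[4] = 20
r[5] = 23  (first piece 1, then r[4]=20)
r[6] = 32  (first piece 3, then r[3]=16)
r[7] = 36  (first piece 3, then r[4]=20)
r[8] = 40  (first piece 4, then r[4]=20)
r[9] = 48  (first piece 3, then r[6]=32)
r[10] = 52  (first piece 3, then r[7]=36)
r[11] = 56  (first piece 3, then r[8]=40)
Maximum revenue is $56.
Now minimize piece count subject to staying optimal: for each k, pieces[k] = 1 + min over i with p[i]+r[k−i]=r[k] of pieces[k−i].
pieces[8] = 2
pieces[9] = 3
pieces[10] = 3
pieces[11] = 3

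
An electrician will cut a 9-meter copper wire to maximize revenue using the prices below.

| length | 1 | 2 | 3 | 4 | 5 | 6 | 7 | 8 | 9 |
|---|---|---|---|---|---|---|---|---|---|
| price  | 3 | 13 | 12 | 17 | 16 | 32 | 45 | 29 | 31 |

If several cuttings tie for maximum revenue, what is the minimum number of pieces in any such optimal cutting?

Let r[k] be the best obtainable value from length k. For each k, try every first piece i and keep the best of price[i] + r[k−i].
r[1] = 3
r[2] = max(3+3, 13+0) = 13
r[3] = max(3+13, 13+3, 12+0) = 16
r[4] = max(3+16, 13+13, 12+3, 17+0) = 26
r[5] = max(3+26, 13+16, 12+13, 17+3, 16+0) = 29
r[6] = max(3+29, 13+26, 12+16, 17+13, 16+3, 32+0) = 39
r[7] = max(3+39, 13+29, 12+26, …, 32+3, 45+0) = 45
r[8] = max(3+45, 13+39, 12+29, …, 45+3, 29+0) = 52
r[9] = max(3+52, 13+45, 12+39, …, 29+3, 31+0) = 58
Maximum revenue is €58.
Now minimize piece count subject to staying optimal: for each k, pieces[k] = 1 + min over i with p[i]+r[k−i]=r[k] of pieces[k−i].
pieces[6] = 3
pieces[7] = 1
pieces[8] = 4
pieces[9] = 2

2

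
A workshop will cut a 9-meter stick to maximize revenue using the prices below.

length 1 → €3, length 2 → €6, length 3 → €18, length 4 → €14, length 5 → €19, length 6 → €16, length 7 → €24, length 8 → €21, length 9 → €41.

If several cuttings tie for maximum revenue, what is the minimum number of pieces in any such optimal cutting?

Let r[k] be the best obtainable value from length k. For each k, try every first piece i and keep the best of price[i] + r[k−i].
r[1] = 3
r[2] = max(3+3, 6+0) = 6
r[3] = max(3+6, 6+3, 18+0) = 18
r[4] = max(3+18, 6+6, 18+3, 14+0) = 21
r[5] = max(3+21, 6+18, 18+6, 14+3, 19+0) = 24
r[6] = max(3+24, 6+21, 18+18, 14+6, 19+3, 16+0) = 36
r[7] = max(3+36, 6+24, 18+21, …, 16+3, 24+0) = 39
r[8] = max(3+39, 6+36, 18+24, …, 24+3, 21+0) = 42
r[9] = max(3+42, 6+39, 18+36, …, 21+3, 41+0) = 54
Maximum revenue is €54.
Now minimize piece count subject to staying optimal: for each k, pieces[k] = 1 + min over i with p[i]+r[k−i]=r[k] of pieces[k−i].
pieces[6] = 2
pieces[7] = 3
pieces[8] = 3
pieces[9] = 3

3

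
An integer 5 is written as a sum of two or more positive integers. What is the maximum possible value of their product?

Let P[k] be the best product for length k (with at least one cut). For each first piece i, the rest contributes max(k−i, P[k−i]).
P[2] = 1*max(1,0) = 1*1 = 1
P[3] = 1*max(2,1) = 1*2 = 2
P[4] = 2*max(2,1) = 2*2 = 4
P[5] = 2*max(3,2) = 2*3 = 6
One optimal split: 3 + 2; product 3*2 = 6.

6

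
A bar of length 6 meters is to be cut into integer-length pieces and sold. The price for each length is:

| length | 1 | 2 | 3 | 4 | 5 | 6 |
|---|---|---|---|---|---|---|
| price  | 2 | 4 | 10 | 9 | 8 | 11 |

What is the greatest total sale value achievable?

20

Let best[k] be the best obtainable value from length k. For each k, try every first piece i and keep the best of price[i] + best[k−i].
best[1] = 2
best[2] = max(2+2, 4+0) = 4
best[3] = max(2+4, 4+2, 10+0) = 10
best[4] = max(2+10, 4+4, 10+2, 9+0) = 12
best[5] = max(2+12, 4+10, 10+4, 9+2, 8+0) = 14
best[6] = max(2+14, 4+12, 10+10, 9+4, 8+2, 11+0) = 20
One optimal cutting: 3 + 3 → 10 + 10 = 20.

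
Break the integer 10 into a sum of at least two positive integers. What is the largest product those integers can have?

36

Define m[k] = max over 1≤i<k of i · max(k−i, m[k−i]); the inner max lets the remainder stay uncut if that's better.
m[2] = 1×max(1,0) = 1×1 = 1
m[3] = max(1×2, 2×1) = 2
m[4] = max(1×3, 2×2, 3×1) = 4
m[5] = max(1×4, 2×3, 3×2, 4×1) = 6
m[6] = max(1×6, 2×4, 3×3, 4×2, 5×1) = 9
m[7] = max(1×9, 2×6, 3×4, 4×3, 5×2, 6×1) = 12
m[8] = max(1×12, 2×9, 3×6, …, 6×2, 7×1) = 18
m[9] = max(1×18, 2×12, 3×9, …, 7×2, 8×1) = 27
m[10] = max(1×27, 2×18, 3×12, …, 8×2, 9×1) = 36
One optimal split: 3 + 3 + 2 + 2; product 3×3×2×2 = 36.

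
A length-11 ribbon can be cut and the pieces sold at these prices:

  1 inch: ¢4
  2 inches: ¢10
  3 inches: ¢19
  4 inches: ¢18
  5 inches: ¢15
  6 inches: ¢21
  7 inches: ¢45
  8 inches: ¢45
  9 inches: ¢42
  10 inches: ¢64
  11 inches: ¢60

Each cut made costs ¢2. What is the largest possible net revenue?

66

Let net[k] be the best obtainable value from length k. For each k, try every first piece i and keep the best of price[i] + net[k−i] minus the 2 cut fee when i<k.
net[1] = 4
net[2] = 10
net[3] = 19
net[4] = 21  (first piece 1, then net[3]=19)
net[5] = 27  (first piece 2, then net[3]=19)
net[6] = 36  (first piece 3, then net[3]=19)
net[7] = 45
net[8] = 47  (first piece 1, then net[7]=45)
net[9] = 53  (first piece 2, then net[7]=45)
net[10] = 64
net[11] = 66  (first piece 1, then net[10]=64)
One optimal plan: pieces 10 + 1 (1 cut) → ¢68 − ¢2 = ¢66.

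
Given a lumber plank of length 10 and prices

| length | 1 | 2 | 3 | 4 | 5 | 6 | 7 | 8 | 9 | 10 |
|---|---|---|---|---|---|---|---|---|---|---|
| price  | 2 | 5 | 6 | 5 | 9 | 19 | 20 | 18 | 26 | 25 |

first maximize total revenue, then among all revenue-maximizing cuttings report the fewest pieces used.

3

Let r[k] be the best obtainable value from length k. For each k, try every first piece i and keep the best of price[i] + r[k−i].
r[1] = 2
r[2] = 5
r[3] = 7  (first piece 1, then r[2]=5)
r[4] = 10  (first piece 2, then r[2]=5)
r[5] = 12  (first piece 1, then r[4]=10)
r[6] = 19
r[7] = 21  (first piece 1, then r[6]=19)
r[8] = 24  (first piece 2, then r[6]=19)
r[9] = 26  (first piece 1, then r[8]=24)
r[10] = 29  (first piece 2, then r[8]=24)
Maximum revenue is $29.
Now minimize piece count subject to staying optimal: for each k, pieces[k] = 1 + min over i with p[i]+r[k−i]=r[k] of pieces[k−i].
pieces[7] = 2
pieces[8] = 2
pieces[9] = 1
pieces[10] = 3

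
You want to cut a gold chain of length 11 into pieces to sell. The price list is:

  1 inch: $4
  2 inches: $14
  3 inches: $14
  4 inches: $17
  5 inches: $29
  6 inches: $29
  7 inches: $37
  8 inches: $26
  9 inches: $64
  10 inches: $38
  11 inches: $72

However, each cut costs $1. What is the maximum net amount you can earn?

Consider every possible first cut. v[k] is the best of p[i]+v[k−i] over all sellable i≤k, charging 1 whenever i<k.
v[1] = 4
v[2] = max(4+4-1, 14+0) = 14
v[3] = max(4+14-1, 14+4-1, 14+0) = 17
v[4] = max(4+17-1, 14+14-1, 14+4-1, 17+0) = 27
v[5] = max(4+27-1, 14+17-1, 14+14-1, 17+4-1, 29+0) = 30
v[6] = max(4+30-1, 14+27-1, 14+17-1, 17+14-1, 29+4-1, 29+0) = 40
v[7] = max(4+40-1, 14+30-1, 14+27-1, …, 29+4-1, 37+0) = 43
v[8] = max(4+43-1, 14+40-1, 14+30-1, …, 37+4-1, 26+0) = 53
v[9] = max(4+53-1, 14+43-1, 14+40-1, …, 26+4-1, 64+0) = 64
v[10] = max(4+64-1, 14+53-1, 14+43-1, …, 64+4-1, 38+0) = 67
v[11] = max(4+67-1, 14+64-1, 14+53-1, …, 38+4-1, 72+0) = 77
One optimal plan: pieces 9 + 2 (1 cut) → $78 − $1 = $77.

77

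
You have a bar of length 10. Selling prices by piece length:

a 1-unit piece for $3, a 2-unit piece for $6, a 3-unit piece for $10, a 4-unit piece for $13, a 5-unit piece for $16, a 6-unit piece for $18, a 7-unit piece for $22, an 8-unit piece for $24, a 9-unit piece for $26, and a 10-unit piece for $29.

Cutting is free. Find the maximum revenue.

33

Let best[k] be the best obtainable value from length k. For each k, try every first piece i and keep the best of price[i] + best[k−i].
best[1] = 3
best[2] = 6  (first piece 1, then best[1]=3)
best[3] = 10
best[4] = 13  (first piece 1, then best[3]=10)
best[5] = 16  (first piece 1, then best[4]=13)
best[6] = 20  (first piece 3, then best[3]=10)
best[7] = 23  (first piece 1, then best[6]=20)
best[8] = 26  (first piece 1, then best[7]=23)
best[9] = 30  (first piece 3, then best[6]=20)
best[10] = 33  (first piece 1, then best[9]=30)
One optimal cutting: 3 + 3 + 3 + 1 → $10 + $10 + $10 + $3 = $33.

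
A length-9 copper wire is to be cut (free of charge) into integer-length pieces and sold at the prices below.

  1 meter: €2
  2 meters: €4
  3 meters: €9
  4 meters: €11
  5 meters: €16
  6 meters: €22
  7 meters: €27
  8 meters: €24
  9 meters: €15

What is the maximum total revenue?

Build v[k] bottom-up: v[k] = max over allowed piece i of (p[i] + v[k−i]).
v[1] = 2
v[2] = max(2+2, 4+0) = 4
v[3] = max(2+4, 4+2, 9+0) = 9
v[4] = max(2+9, 4+4, 9+2, 11+0) = 11
v[5] = max(2+11, 4+9, 9+4, 11+2, 16+0) = 16
v[6] = max(2+16, 4+11, 9+9, 11+4, 16+2, 22+0) = 22
v[7] = max(2+22, 4+16, 9+11, …, 22+2, 27+0) = 27
v[8] = max(2+27, 4+22, 9+16, …, 27+2, 24+0) = 29
v[9] = max(2+29, 4+27, 9+22, …, 24+2, 15+0) = 31
One optimal cutting: 7 + 1 + 1 → €27 + €2 + €2 = €31.

31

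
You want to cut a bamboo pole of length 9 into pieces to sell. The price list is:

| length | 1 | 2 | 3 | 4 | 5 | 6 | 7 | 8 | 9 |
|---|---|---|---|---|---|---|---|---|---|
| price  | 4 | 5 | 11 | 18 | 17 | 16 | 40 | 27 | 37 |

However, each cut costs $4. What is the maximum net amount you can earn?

Let net[k] be the best obtainable value from length k. For each k, try every first piece i and keep the best of price[i] + net[k−i] minus the 4 cut fee when i<k.
net[1] = 4
net[2] = max(4+4-4, 5+0) = 5
net[3] = max(4+5-4, 5+4-4, 11+0) = 11
net[4] = max(4+11-4, 5+5-4, 11+4-4, 18+0) = 18
net[5] = max(4+18-4, 5+11-4, 11+5-4, 18+4-4, 17+0) = 18
net[6] = max(4+18-4, 5+18-4, 11+11-4, 18+5-4, 17+4-4, 16+0) = 19
net[7] = max(4+19-4, 5+18-4, 11+18-4, …, 16+4-4, 40+0) = 40
net[8] = max(4+40-4, 5+19-4, 11+18-4, …, 40+4-4, 27+0) = 40
net[9] = max(4+40-4, 5+40-4, 11+19-4, …, 27+4-4, 37+0) = 41
One optimal plan: pieces 7 + 2 (1 cut) → $45 − $4 = $41.

41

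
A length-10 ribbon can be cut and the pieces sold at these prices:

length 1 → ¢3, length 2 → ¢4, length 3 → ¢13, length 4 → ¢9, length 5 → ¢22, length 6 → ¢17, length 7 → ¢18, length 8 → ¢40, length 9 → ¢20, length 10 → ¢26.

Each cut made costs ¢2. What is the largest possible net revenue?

42

Consider every possible first cut. r[k] is the best of p[i]+r[k−i] over all sellable i≤k, charging 2 whenever i<k.
r[1] = 3
r[2] = 4  (first piece 1, then r[1]=3)
r[3] = 13
r[4] = 14  (first piece 1, then r[3]=13)
r[5] = 22
r[6] = 24  (first piece 3, then r[3]=13)
r[7] = 25  (first piece 1, then r[6]=24)
r[8] = 40
r[9] = 41  (first piece 1, then r[8]=40)
r[10] = 42  (first piece 1, then r[9]=41)
One optimal plan: pieces 8 + 1 + 1 (2 cuts) → ¢46 − ¢4 = ¢42.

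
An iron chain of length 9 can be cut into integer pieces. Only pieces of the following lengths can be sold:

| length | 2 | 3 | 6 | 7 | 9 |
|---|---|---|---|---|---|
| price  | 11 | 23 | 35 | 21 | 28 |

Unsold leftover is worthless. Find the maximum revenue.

69

Let best[k] be the best obtainable value from length k. For each k, try every first piece i and keep the best of price[i] + best[k−i].
best[1] = 0
best[2] = 11
best[3] = 23
best[4] = 23
best[5] = 34  (first piece 2, then best[3]=23)
best[6] = 46  (first piece 3, then best[3]=23)
best[7] = 46
best[8] = 57  (first piece 2, then best[6]=46)
best[9] = 69  (first piece 3, then best[6]=46)
One optimal cutting: 3 + 3 + 3 → $69.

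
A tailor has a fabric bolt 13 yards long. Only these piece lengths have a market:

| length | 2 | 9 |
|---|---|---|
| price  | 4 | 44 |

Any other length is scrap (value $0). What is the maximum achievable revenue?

52

Let f[k] be the best obtainable value from length k. For each k, try every first piece i and keep the best of price[i] + f[k−i].
f[1] = 0
f[2] = 4
f[3] = 4
f[4] = 8  (first piece 2, then f[2]=4)
f[5] = 8
f[6] = 12  (first piece 2, then f[4]=8)
f[7] = 12
f[8] = 16  (first piece 2, then f[6]=12)
f[9] = max(4+12, 44+0) = 44
f[10] = max(4+16, 44+0) = 44
f[11] = max(4+44, 44+4) = 48
f[12] = max(4+44, 44+4) = 48
f[13] = max(4+48, 44+8) = 52
One optimal cutting: 9 + 2 + 2 → $52.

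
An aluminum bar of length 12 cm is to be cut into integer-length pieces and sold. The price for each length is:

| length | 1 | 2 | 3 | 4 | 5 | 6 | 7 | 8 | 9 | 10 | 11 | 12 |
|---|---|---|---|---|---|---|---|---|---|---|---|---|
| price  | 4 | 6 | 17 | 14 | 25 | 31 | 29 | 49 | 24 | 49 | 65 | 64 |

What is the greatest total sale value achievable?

70

Let v[k] be the best obtainable value from length k. For each k, try every first piece i and keep the best of price[i] + v[k−i].
v[1] = 4
v[2] = max(4+4, 6+0) = 8
v[3] = max(4+8, 6+4, 17+0) = 17
v[4] = max(4+17, 6+8, 17+4, 14+0) = 21
v[5] = max(4+21, 6+17, 17+8, 14+4, 25+0) = 25
v[6] = max(4+25, 6+21, 17+17, 14+8, 25+4, 31+0) = 34
v[7] = max(4+34, 6+25, 17+21, …, 31+4, 29+0) = 38
v[8] = max(4+38, 6+34, 17+25, …, 29+4, 49+0) = 49
v[9] = max(4+49, 6+38, 17+34, …, 49+4, 24+0) = 53
v[10] = max(4+53, 6+49, 17+38, …, 24+4, 49+0) = 57
v[11] = max(4+57, 6+53, 17+49, …, 49+4, 65+0) = 66
v[12] = max(4+66, 6+57, 17+53, …, 65+4, 64+0) = 70
One optimal cutting: 8 + 3 + 1 → $49 + $17 + $4 = $70.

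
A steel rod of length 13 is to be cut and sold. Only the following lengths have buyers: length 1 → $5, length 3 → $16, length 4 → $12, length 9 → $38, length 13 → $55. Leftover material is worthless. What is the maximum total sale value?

Build r[k] bottom-up: r[k] = max over allowed piece i of (p[i] + r[k−i]).
r[1] = 5
r[2] = 10  (first piece 1, then r[1]=5)
r[3] = max(5+10, 16+0) = 16
r[4] = max(5+16, 16+5, 12+0) = 21
r[5] = max(5+21, 16+10, 12+5) = 26
r[6] = max(5+26, 16+16, 12+10) = 32
r[7] = max(5+32, 16+21, 12+16) = 37
r[8] = max(5+37, 16+26, 12+21) = 42
r[9] = max(5+42, 16+32, 12+26, 38+0) = 48
r[10] = max(5+48, 16+37, 12+32, 38+5) = 53
r[11] = max(5+53, 16+42, 12+37, 38+10) = 58
r[12] = max(5+58, 16+48, 12+42, 38+16) = 64
r[13] = max(5+64, 16+53, 12+48, 38+21, 55+0) = 69
One optimal cutting: 3 + 3 + 3 + 3 + 1 → $69.

69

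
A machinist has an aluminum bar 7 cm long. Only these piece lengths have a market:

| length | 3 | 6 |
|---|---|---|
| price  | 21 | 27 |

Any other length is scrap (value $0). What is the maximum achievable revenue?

Consider every possible first cut. best[k] is the best of p[i]+best[k−i] over all sellable i≤k.
best[1] = 0
best[2] = 0
best[3] = 21
best[4] = 21
best[5] = 21
best[6] = 42  (first piece 3, then best[3]=21)
best[7] = 42
One optimal cutting: pieces 3 + 3 with 1 cm of scrap → $42.

42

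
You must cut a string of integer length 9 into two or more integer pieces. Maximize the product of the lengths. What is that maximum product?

Define prod[k] = max over 1≤i<k of i · max(k−i, prod[k−i]); the inner max lets the remainder stay uncut if that's better.
prod[2] = 1*max(1,0) = 1*1 = 1
prod[3] = 1*max(2,1) = 1*2 = 2
prod[4] = 2*max(2,1) = 2*2 = 4
prod[5] = 2*max(3,2) = 2*3 = 6
prod[6] = 3*max(3,2) = 3*3 = 9
prod[7] = 2*max(5,6) = 2*6 = 12
prod[8] = 2*max(6,9) = 2*9 = 18
prod[9] = 3*max(6,9) = 3*9 = 27
One optimal split: 3 + 3 + 3; product 3*3*3 = 27.

27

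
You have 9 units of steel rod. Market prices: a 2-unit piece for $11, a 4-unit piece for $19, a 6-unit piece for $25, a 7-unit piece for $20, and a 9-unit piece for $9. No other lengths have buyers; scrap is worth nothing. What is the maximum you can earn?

44

Let r[k] be the best obtainable value from length k. For each k, try every first piece i and keep the best of price[i] + r[k−i].
r[1] = 0
r[2] = 11
r[3] = 11
r[4] = max(11+11, 19+0) = 22
r[5] = max(11+11, 19+0) = 22
r[6] = max(11+22, 19+11, 25+0) = 33
r[7] = max(11+22, 19+11, 25+0, 20+0) = 33
r[8] = max(11+33, 19+22, 25+11, 20+0) = 44
r[9] = max(11+33, 19+22, 25+11, 20+11, 9+0) = 44
One optimal cutting: pieces 2 + 2 + 2 + 2 with 1 unit of scrap → $44.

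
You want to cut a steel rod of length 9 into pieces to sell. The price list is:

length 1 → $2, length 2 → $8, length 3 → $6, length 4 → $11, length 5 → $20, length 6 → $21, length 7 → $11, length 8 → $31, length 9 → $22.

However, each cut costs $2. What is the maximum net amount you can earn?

32

Consider every possible first cut. v[k] is the best of p[i]+v[k−i] over all sellable i≤k, charging 2 whenever i<k.
v[1] = 2
v[2] = max(2+2-2, 8+0) = 8
v[3] = max(2+8-2, 8+2-2, 6+0) = 8
v[4] = max(2+8-2, 8+8-2, 6+2-2, 11+0) = 14
v[5] = max(2+14-2, 8+8-2, 6+8-2, 11+2-2, 20+0) = 20
v[6] = max(2+20-2, 8+14-2, 6+8-2, 11+8-2, 20+2-2, 21+0) = 21
v[7] = max(2+21-2, 8+20-2, 6+14-2, …, 21+2-2, 11+0) = 26
v[8] = max(2+26-2, 8+21-2, 6+20-2, …, 11+2-2, 31+0) = 31
v[9] = max(2+31-2, 8+26-2, 6+21-2, …, 31+2-2, 22+0) = 32
One optimal plan: pieces 5 + 2 + 2 (2 cuts) → $36 − $4 = $32.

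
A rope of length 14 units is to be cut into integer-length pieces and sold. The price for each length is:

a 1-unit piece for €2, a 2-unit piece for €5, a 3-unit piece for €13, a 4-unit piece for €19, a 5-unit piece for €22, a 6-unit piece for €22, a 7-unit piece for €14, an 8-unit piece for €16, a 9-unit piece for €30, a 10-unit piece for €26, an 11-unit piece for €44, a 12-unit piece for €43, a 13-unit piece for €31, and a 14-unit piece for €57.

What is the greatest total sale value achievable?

Consider every possible first cut. R[k] is the best of p[i]+R[k−i] over all sellable i≤k.
R[1] = 2
R[2] = max(2+2, 5+0) = 5
R[3] = max(2+5, 5+2, 13+0) = 13
R[4] = max(2+13, 5+5, 13+2, 19+0) = 19
R[5] = max(2+19, 5+13, 13+5, 19+2, 22+0) = 22
R[6] = max(2+22, 5+19, 13+13, 19+5, 22+2, 22+0) = 26
R[7] = max(2+26, 5+22, 13+19, …, 22+2, 14+0) = 32
R[8] = max(2+32, 5+26, 13+22, …, 14+2, 16+0) = 38
R[9] = max(2+38, 5+32, 13+26, …, 16+2, 30+0) = 41
R[10] = max(2+41, 5+38, 13+32, …, 30+2, 26+0) = 45
R[11] = max(2+45, 5+41, 13+38, …, 26+2, 44+0) = 51
R[12] = max(2+51, 5+45, 13+41, …, 44+2, 43+0) = 57
R[13] = max(2+57, 5+51, 13+45, …, 43+2, 31+0) = 60
R[14] = max(2+60, 5+57, 13+51, …, 31+2, 57+0) = 64
One optimal cutting: 4 + 4 + 3 + 3 → €19 + €19 + €13 + €13 = €64.

64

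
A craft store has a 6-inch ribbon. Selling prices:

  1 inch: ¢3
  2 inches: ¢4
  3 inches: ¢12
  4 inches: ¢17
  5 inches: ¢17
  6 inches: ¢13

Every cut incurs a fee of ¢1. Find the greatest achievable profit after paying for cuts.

23

Let net[k] be the best obtainable value from length k. For each k, try every first piece i and keep the best of price[i] + net[k−i] minus the 1 cut fee when i<k.
net[1] = 3
net[2] = max(3+3-1, 4+0) = 5
net[3] = max(3+5-1, 4+3-1, 12+0) = 12
net[4] = max(3+12-1, 4+5-1, 12+3-1, 17+0) = 17
net[5] = max(3+17-1, 4+12-1, 12+5-1, 17+3-1, 17+0) = 19
net[6] = max(3+19-1, 4+17-1, 12+12-1, 17+5-1, 17+3-1, 13+0) = 23
One optimal plan: pieces 3 + 3 (1 cut) → ¢24 − ¢1 = ¢23.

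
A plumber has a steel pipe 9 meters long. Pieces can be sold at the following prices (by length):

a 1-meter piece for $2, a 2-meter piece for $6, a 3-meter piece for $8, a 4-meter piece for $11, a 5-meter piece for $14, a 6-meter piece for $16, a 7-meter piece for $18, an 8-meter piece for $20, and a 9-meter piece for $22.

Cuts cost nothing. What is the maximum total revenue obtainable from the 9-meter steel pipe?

26

Let v[k] be the best obtainable value from length k. For each k, try every first piece i and keep the best of price[i] + v[k−i].
v[1] = 2
v[2] = max(2+2, 6+0) = 6
v[3] = max(2+6, 6+2, 8+0) = 8
v[4] = max(2+8, 6+6, 8+2, 11+0) = 12
v[5] = max(2+12, 6+8, 8+6, 11+2, 14+0) = 14
v[6] = max(2+14, 6+12, 8+8, 11+6, 14+2, 16+0) = 18
v[7] = max(2+18, 6+14, 8+12, …, 16+2, 18+0) = 20
v[8] = max(2+20, 6+18, 8+14, …, 18+2, 20+0) = 24
v[9] = max(2+24, 6+20, 8+18, …, 20+2, 22+0) = 26
One optimal cutting: 2 + 2 + 2 + 2 + 1 → $6 + $6 + $6 + $6 + $2 = $26.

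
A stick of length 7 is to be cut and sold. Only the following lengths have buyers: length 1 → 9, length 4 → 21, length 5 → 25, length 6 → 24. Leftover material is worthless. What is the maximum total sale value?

Build f[k] bottom-up: f[k] = max over allowed piece i of (p[i] + f[k−i]).
f[1] = 9
f[2] = 18  (first piece 1, then f[1]=9)
f[3] = 27  (first piece 1, then f[2]=18)
f[4] = max(9+27, 21+0) = 36
f[5] = max(9+36, 21+9, 25+0) = 45
f[6] = max(9+45, 21+18, 25+9, 24+0) = 54
f[7] = max(9+54, 21+27, 25+18, 24+9) = 63
One optimal cutting: 1 + 1 + 1 + 1 + 1 + 1 + 1 → 63.

63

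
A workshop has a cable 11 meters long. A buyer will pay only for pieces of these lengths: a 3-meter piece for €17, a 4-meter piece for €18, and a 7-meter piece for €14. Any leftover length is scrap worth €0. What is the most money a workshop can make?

Build best[k] bottom-up: best[k] = max over allowed piece i of (p[i] + best[k−i]).
best[1] = 0
best[2] = 0
best[3] = 17
best[4] = max(17+0, 18+0) = 18
best[5] = max(17+0, 18+0) = 18
best[6] = max(17+17, 18+0) = 34
best[7] = max(17+18, 18+17, 14+0) = 35
best[8] = max(17+18, 18+18, 14+0) = 36
best[9] = max(17+34, 18+18, 14+0) = 51
best[10] = max(17+35, 18+34, 14+17) = 52
best[11] = max(17+36, 18+35, 14+18) = 53
One optimal cutting: 4 + 4 + 3 → €53.

53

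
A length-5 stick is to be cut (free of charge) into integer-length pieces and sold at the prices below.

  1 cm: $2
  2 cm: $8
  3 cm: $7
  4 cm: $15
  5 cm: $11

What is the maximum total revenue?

Build r[k] bottom-up: r[k] = max over allowed piece i of (p[i] + r[k−i]).
r[1] = 2
r[2] = 8
r[3] = 10  (first piece 1, then r[2]=8)
r[4] = 16  (first piece 2, then r[2]=8)
r[5] = 18  (first piece 1, then r[4]=16)
One optimal cutting: 2 + 2 + 1 → $8 + $8 + $2 = $18.

18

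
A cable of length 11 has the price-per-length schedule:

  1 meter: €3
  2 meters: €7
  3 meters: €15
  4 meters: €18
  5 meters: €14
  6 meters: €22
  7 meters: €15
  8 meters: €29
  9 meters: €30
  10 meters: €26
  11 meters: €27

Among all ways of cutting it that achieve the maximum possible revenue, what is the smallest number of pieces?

4

Let r[k] be the best obtainable value from length k. For each k, try every first piece i and keep the best of price[i] + r[k−i].
r[1] = 3
r[2] = max(3+3, 7+0) = 7
r[3] = max(3+7, 7+3, 15+0) = 15
r[4] = max(3+15, 7+7, 15+3, 18+0) = 18
r[5] = max(3+18, 7+15, 15+7, 18+3, 14+0) = 22
r[6] = max(3+22, 7+18, 15+15, 18+7, 14+3, 22+0) = 30
r[7] = max(3+30, 7+22, 15+18, …, 22+3, 15+0) = 33
r[8] = max(3+33, 7+30, 15+22, …, 15+3, 29+0) = 37
r[9] = max(3+37, 7+33, 15+30, …, 29+3, 30+0) = 45
r[10] = max(3+45, 7+37, 15+33, …, 30+3, 26+0) = 48
r[11] = max(3+48, 7+45, 15+37, …, 26+3, 27+0) = 52
Maximum revenue is €52.
Now minimize piece count subject to staying optimal: for each k, pieces[k] = 1 + min over i with p[i]+r[k−i]=r[k] of pieces[k−i].
pieces[8] = 3
pieces[9] = 3
pieces[10] = 3
pieces[11] = 4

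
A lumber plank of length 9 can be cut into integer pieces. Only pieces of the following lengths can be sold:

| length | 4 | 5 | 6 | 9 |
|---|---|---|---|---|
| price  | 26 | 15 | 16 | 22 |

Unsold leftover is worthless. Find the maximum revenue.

52

Let r[k] be the best obtainable value from length k. For each k, try every first piece i and keep the best of price[i] + r[k−i].
r[1] = 0
r[2] = 0
r[3] = 0
r[4] = 26
r[5] = max(26+0, 15+0) = 26
r[6] = max(26+0, 15+0, 16+0) = 26
r[7] = max(26+0, 15+0, 16+0) = 26
r[8] = max(26+26, 15+0, 16+0) = 52
r[9] = max(26+26, 15+26, 16+0, 22+0) = 52
One optimal cutting: pieces 4 + 4 with 1 foot of scrap → $52.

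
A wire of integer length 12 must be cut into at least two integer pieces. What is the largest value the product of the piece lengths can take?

81

Let m[k] be the best product for length k (with at least one cut). For each first piece i, the rest contributes max(k−i, m[k−i]).
m[2] = 1·max(1,0) = 1·1 = 1
m[3] = max(1·2, 2·1) = 2
m[4] = max(1·3, 2·2, 3·1) = 4
m[5] = max(1·4, 2·3, 3·2, 4·1) = 6
m[6] = max(1·6, 2·4, 3·3, 4·2, 5·1) = 9
m[7] = max(1·9, 2·6, 3·4, 4·3, 5·2, 6·1) = 12
m[8] = max(1·12, 2·9, 3·6, …, 6·2, 7·1) = 18
m[9] = max(1·18, 2·12, 3·9, …, 7·2, 8·1) = 27
m[10] = max(1·27, 2·18, 3·12, …, 8·2, 9·1) = 36
m[11] = max(1·36, 2·27, 3·18, …, 9·2, 10·1) = 54
m[12] = max(1·54, 2·36, 3·27, …, 10·2, 11·1) = 81
One optimal split: 3 + 3 + 3 + 3; product 3·3·3·3 = 81.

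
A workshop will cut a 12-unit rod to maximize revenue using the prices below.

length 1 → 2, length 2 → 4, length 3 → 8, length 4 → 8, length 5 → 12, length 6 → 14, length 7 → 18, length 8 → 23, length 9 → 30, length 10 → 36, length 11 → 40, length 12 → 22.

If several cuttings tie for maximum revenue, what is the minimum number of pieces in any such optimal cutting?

2

Consider every possible first cut. r[k] is the best of p[i]+r[k−i] over all sellable i≤k.
r[1] = 2
r[2] = max(2+2, 4+0) = 4
r[3] = max(2+4, 4+2, 8+0) = 8
r[4] = max(2+8, 4+4, 8+2, 8+0) = 10
r[5] = max(2+10, 4+8, 8+4, 8+2, 12+0) = 12
r[6] = max(2+12, 4+10, 8+8, 8+4, 12+2, 14+0) = 16
r[7] = max(2+16, 4+12, 8+10, …, 14+2, 18+0) = 18
r[8] = max(2+18, 4+16, 8+12, …, 18+2, 23+0) = 23
r[9] = max(2+23, 4+18, 8+16, …, 23+2, 30+0) = 30
r[10] = max(2+30, 4+23, 8+18, …, 30+2, 36+0) = 36
r[11] = max(2+36, 4+30, 8+23, …, 36+2, 40+0) = 40
r[12] = max(2+40, 4+36, 8+30, …, 40+2, 22+0) = 42
Maximum revenue is 42.
Now minimize piece count subject to staying optimal: for each k, pieces[k] = 1 + min over i with p[i]+r[k−i]=r[k] of pieces[k−i].
pieces[9] = 1
pieces[10] = 1
pieces[11] = 1
pieces[12] = 2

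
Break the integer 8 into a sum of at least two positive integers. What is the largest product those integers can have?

18

Let g[k] be the best product for length k (with at least one cut). For each first piece i, the rest contributes max(k−i, g[k−i]).
Small cases: g[2]=1.
g[3] = 1·max(2,1) = 1·2 = 2
g[4] = 2·max(2,1) = 2·2 = 4
g[5] = 2·max(3,2) = 2·3 = 6
g[6] = 3·max(3,2) = 3·3 = 9
g[7] = 2·max(5,6) = 2·6 = 12
g[8] = 2·max(6,9) = 2·9 = 18
One optimal split: 3 + 3 + 2; product 3·3·2 = 18.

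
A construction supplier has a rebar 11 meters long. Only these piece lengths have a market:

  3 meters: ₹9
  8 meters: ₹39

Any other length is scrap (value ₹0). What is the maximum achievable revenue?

Consider every possible first cut. f[k] is the best of p[i]+f[k−i] over all sellable i≤k.
f[1] = 0
f[2] = 0
f[3] = 9
f[4] = 9
f[5] = 9
f[6] = 18  (first piece 3, then f[3]=9)
f[7] = 18
f[8] = max(9+9, 39+0) = 39
f[9] = max(9+18, 39+0) = 39
f[10] = max(9+18, 39+0) = 39
f[11] = max(9+39, 39+9) = 48
One optimal cutting: 8 + 3 → ₹48.

48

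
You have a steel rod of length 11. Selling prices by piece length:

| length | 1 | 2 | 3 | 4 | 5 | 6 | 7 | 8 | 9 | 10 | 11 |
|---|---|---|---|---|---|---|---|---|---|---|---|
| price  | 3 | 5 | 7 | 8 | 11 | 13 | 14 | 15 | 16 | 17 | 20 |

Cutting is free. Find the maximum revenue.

Build best[k] bottom-up: best[k] = max over allowed piece i of (p[i] + best[k−i]).
best[1] = 3
best[2] = max(3+3, 5+0) = 6
best[3] = max(3+6, 5+3, 7+0) = 9
best[4] = max(3+9, 5+6, 7+3, 8+0) = 12
best[5] = max(3+12, 5+9, 7+6, 8+3, 11+0) = 15
best[6] = max(3+15, 5+12, 7+9, 8+6, 11+3, 13+0) = 18
best[7] = max(3+18, 5+15, 7+12, …, 13+3, 14+0) = 21
best[8] = max(3+21, 5+18, 7+15, …, 14+3, 15+0) = 24
best[9] = max(3+24, 5+21, 7+18, …, 15+3, 16+0) = 27
best[10] = max(3+27, 5+24, 7+21, …, 16+3, 17+0) = 30
best[11] = max(3+30, 5+27, 7+24, …, 17+3, 20+0) = 33
One optimal cutting: 1 + 1 + 1 + 1 + 1 + 1 + 1 + 1 + 1 + 1 + 1 → $3 + $3 + $3 + $3 + $3 + $3 + $3 + $3 + $3 + $3 + $3 = $33.

33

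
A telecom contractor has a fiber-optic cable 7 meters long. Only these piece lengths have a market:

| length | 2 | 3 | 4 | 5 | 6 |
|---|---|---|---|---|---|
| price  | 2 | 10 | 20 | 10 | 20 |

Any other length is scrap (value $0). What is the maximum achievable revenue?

Build r[k] bottom-up: r[k] = max over allowed piece i of (p[i] + r[k−i]).
r[1] = 0
r[2] = 2
r[3] = max(2+0, 10+0) = 10
r[4] = max(2+2, 10+0, 20+0) = 20
r[5] = max(2+10, 10+2, 20+0, 10+0) = 20
r[6] = max(2+20, 10+10, 20+2, 10+0, 20+0) = 22
r[7] = max(2+20, 10+20, 20+10, 10+2, 20+0) = 30
One optimal cutting: 4 + 3 → $30.

30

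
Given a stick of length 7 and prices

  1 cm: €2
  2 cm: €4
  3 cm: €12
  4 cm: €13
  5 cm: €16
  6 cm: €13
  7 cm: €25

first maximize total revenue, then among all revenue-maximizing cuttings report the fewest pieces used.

3

Build r[k] bottom-up: r[k] = max over allowed piece i of (p[i] + r[k−i]).
r[1] = 2
r[2] = max(2+2, 4+0) = 4
r[3] = max(2+4, 4+2, 12+0) = 12
r[4] = max(2+12, 4+4, 12+2, 13+0) = 14
r[5] = max(2+14, 4+12, 12+4, 13+2, 16+0) = 16
r[6] = max(2+16, 4+14, 12+12, 13+4, 16+2, 13+0) = 24
r[7] = max(2+24, 4+16, 12+14, …, 13+2, 25+0) = 26
Maximum revenue is €26.
Now minimize piece count subject to staying optimal: for each k, pieces[k] = 1 + min over i with p[i]+r[k−i]=r[k] of pieces[k−i].
pieces[4] = 2
pieces[5] = 1
pieces[6] = 2
pieces[7] = 3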